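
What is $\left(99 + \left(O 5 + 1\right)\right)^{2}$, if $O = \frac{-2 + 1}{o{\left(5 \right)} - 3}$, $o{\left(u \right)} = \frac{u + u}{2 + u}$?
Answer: $\frac{1288225}{121} \approx 10646.0$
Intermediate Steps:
$o{\left(u \right)} = \frac{2 u}{2 + u}$
$O = \frac{7}{11}$ ($O = \frac{-2 + 1}{2 \cdot 5 \frac{1}{2 + 5} - 3} = - \frac{1}{2 \cdot 5 \cdot \frac{1}{7} - 3} = - \frac{1}{\frac{10}{7} - 3} = - \frac{1}{- \frac{11}{7}} = \left(-1\right) \left(- \frac{7}{11}\right) = \frac{7}{11} \approx 0.63636$)
$\left(99 + \left(O 5 + 1\right)\right)^{2} = \left(99 + \left(\frac{7}{11} \cdot 5 + 1\right)\right)^{2} = \left(99 + \left(\frac{35}{11} + 1\right)\right)^{2} = \left(99 + \frac{46}{11}\right)^{2} = \left(\frac{1135}{11}\right)^{2} = \frac{1288225}{121}$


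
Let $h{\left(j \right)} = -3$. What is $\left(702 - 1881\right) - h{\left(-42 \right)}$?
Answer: $-1176$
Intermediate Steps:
$\left(702 - 1881\right) - h{\left(-42 \right)} = \left(702 - 1881\right) - -3 = -1179 + 3 = -1176$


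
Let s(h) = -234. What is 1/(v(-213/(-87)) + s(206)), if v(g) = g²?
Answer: -841/191753 ≈ -0.0043859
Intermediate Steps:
1/(v(-213/(-87)) + s(206)) = 1/((-213/(-87))² - 234) = 1/((-213*(-1/87))² - 234) = 1/((71/29)² - 234) = 1/(5041/841 - 234) = 1/(-191753/841) = -841/191753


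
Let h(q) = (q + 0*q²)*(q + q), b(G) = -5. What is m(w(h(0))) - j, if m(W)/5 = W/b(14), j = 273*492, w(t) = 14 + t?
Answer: -134330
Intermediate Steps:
h(q) = 2*q² (h(q) = (q + 0)*(2*q) = q*(2*q) = 2*q²)
j = 134316
m(W) = -W (m(W) = 5*(W/(-5)) = 5*(W*(-⅕)) = 5*(-W/5) = -W)
m(w(h(0))) - j = -(14 + 2*0²) - 1*134316 = -(14 + 2*0) - 134316 = -(14 + 0) - 134316 = -1*14 - 134316 = -14 - 134316 = -134330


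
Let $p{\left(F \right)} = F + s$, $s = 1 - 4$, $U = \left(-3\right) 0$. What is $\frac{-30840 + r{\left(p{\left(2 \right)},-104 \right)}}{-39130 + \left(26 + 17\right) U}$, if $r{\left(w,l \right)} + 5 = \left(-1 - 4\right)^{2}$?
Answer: $\frac{3082}{3913} \approx 0.78763$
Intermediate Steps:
$U = 0$
$s = -3$
$p{\left(F \right)} = -3 + F$ ($p{\left(F \right)} = F - 3 = -3 + F$)
$r{\left(w,l \right)} = 20$ ($r{\left(w,l \right)} = -5 + \left(-1 - 4\right)^{2} = -5 + \left(-5\right)^{2} = -5 + 25 = 20$)
$\frac{-30840 + r{\left(p{\left(2 \right)},-104 \right)}}{-39130 + \left(26 + 17\right) U} = \frac{-30840 + 20}{-39130 + \left(26 + 17\right) 0} = - \frac{30820}{-39130 + 43 \cdot 0} = - \frac{30820}{-39130 + 0} = - \frac{30820}{-39130} = \left(-30820\right) \left(- \frac{1}{39130}\right) = \frac{3082}{3913}$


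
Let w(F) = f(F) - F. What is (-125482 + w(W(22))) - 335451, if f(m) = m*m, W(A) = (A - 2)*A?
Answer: -267773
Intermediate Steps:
W(A) = A*(-2 + A) (W(A) = (-2 + A)*A = A*(-2 + A))
f(m) = m²
w(F) = F² - F
(-125482 + w(W(22))) - 335451 = (-125482 + (22*(-2 + 22))*(-1 + 22*(-2 + 22))) - 335451 = (-125482 + (22*20)*(-1 + 22*20)) - 335451 = (-125482 + 440*(-1 + 440)) - 335451 = (-125482 + 440*439) - 335451 = (-125482 + 193160) - 335451 = 67678 - 335451 = -267773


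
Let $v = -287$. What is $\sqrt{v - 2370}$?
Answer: $i \sqrt{2657} \approx 51.546 i$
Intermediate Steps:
$\sqrt{v - 2370} = \sqrt{-287 - 2370} = \sqrt{-2657} = i \sqrt{2657}$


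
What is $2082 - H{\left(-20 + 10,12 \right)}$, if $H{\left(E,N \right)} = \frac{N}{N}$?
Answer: $2081$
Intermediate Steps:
$H{\left(E,N \right)} = 1$
$2082 - H{\left(-20 + 10,12 \right)} = 2082 - 1 = 2081$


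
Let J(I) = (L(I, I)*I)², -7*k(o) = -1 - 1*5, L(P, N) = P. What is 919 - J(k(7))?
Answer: 2205223/2401 ≈ 918.46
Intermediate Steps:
k(o) = 6/7 (k(o) = -(-1 - 1*5)/7 = -(-1 - 5)/7 = -⅐*(-6) = 6/7)
J(I) = I⁴ (J(I) = (I*I)² = (I²)² = I⁴)
919 - J(k(7)) = 919 - (6/7)⁴ = 919 - 1*1296/2401 = 919 - 1296/2401 = 2205223/2401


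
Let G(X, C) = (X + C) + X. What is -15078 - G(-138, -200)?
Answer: -14602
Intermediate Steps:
G(X, C) = C + 2*X (G(X, C) = (C + X) + X = C + 2*X)
-15078 - G(-138, -200) = -15078 - (-200 + 2*(-138)) = -15078 - (-200 - 276) = -15078 - 1*(-476) = -15078 + 476 = -14602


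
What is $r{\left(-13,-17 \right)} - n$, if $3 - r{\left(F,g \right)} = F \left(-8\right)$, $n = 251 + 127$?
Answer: $-479$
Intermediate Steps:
$n = 378$
$r{\left(F,g \right)} = 3 + 8 F$ ($r{\left(F,g \right)} = 3 - F \left(-8\right) = 3 - - 8 F = 3 + 8 F$)
$r{\left(-13,-17 \right)} - n = \left(3 + 8 \left(-13\right)\right) - 378 = \left(3 - 104\right) - 378 = -101 - 378 = -479$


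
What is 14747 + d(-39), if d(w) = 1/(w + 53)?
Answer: 206459/14 ≈ 14747.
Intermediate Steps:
d(w) = 1/(53 + w)
14747 + d(-39) = 14747 + 1/(53 - 39) = 14747 + 1/14 = 206459/14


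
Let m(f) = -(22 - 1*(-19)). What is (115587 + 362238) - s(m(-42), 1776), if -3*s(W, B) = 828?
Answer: 478101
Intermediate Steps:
m(f) = -41 (m(f) = -(22 + 19) = -1*41 = -41)
s(W, B) = -276 (s(W, B) = -⅓*828 = -276)
(115587 + 362238) - s(m(-42), 1776) = (115587 + 362238) - 1*(-276) = 477825 + 276 = 478101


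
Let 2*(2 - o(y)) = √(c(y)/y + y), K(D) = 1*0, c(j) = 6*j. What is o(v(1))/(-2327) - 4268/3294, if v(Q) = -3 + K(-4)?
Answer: -4969112/3832569 + √3/4654 ≈ -1.2962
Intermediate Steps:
K(D) = 0
v(Q) = -3 (v(Q) = -3 + 0 = -3)
o(y) = 2 - √(6 + y)/2 (o(y) = 2 - √((6*y)/y + y)/2 = 2 - √(6 + y)/2)
o(v(1))/(-2327) - 4268/3294 = (2 - √(6 - 3)/2)/(-2327) - 4268/3294 = (2 - √3/2)*(-1/2327) - 4268*1/3294 = (-2/2327 + √3/4654) - 2134/1647 = -4969112/3832569 + √3/4654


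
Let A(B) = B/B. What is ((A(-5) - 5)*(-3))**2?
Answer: 144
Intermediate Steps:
A(B) = 1
((A(-5) - 5)*(-3))**2 = ((1 - 5)*(-3))**2 = (-4*(-3))**2 = 12**2 = 144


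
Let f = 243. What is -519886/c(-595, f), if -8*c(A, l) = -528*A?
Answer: 259943/19635 ≈ 13.239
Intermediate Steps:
c(A, l) = 66*A (c(A, l) = -(-66)*A = 66*A)
-519886/c(-595, f) = -519886/(66*(-595)) = -519886/(-39270) = -519886*(-1/39270) = 259943/19635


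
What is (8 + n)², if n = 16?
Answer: 576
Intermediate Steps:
(8 + n)² = (8 + 16)² = 24² = 576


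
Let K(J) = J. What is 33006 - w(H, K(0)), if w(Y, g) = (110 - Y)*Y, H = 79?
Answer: 30557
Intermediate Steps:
w(Y, g) = Y*(110 - Y)
33006 - w(H, K(0)) = 33006 - 79*(110 - 1*79) = 33006 - 79*(110 - 79) = 33006 - 79*31 = 33006 - 1*2449 = 33006 - 2449 = 30557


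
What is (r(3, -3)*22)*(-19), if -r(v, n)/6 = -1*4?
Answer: -10032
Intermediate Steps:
r(v, n) = 24 (r(v, n) = -(-6)*4 = -6*(-4) = 24)
(r(3, -3)*22)*(-19) = (24*22)*(-19) = 528*(-19) = -10032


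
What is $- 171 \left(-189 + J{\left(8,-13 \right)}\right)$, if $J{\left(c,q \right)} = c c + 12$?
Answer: $19323$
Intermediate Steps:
$J{\left(c,q \right)} = 12 + c^{2}$ ($J{\left(c,q \right)} = c^{2} + 12 = 12 + c^{2}$)
$- 171 \left(-189 + J{\left(8,-13 \right)}\right) = - 171 \left(-189 + \left(12 + 8^{2}\right)\right) = - 171 \left(-189 + \left(12 + 64\right)\right) = - 171 \left(-189 + 76\right) = \left(-171\right) \left(-113\right) = 19323$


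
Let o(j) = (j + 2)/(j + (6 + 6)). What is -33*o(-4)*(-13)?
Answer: -429/4 ≈ -107.25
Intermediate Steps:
o(j) = (2 + j)/(12 + j) (o(j) = (2 + j)/(j + 12) = (2 + j)/(12 + j))
-33*o(-4)*(-13) = -33*(2 - 4)/(12 - 4)*(-13) = -33*(-2)/8*(-13) = -33*(-¼)*(-13) = (33/4)*(-13) = -429/4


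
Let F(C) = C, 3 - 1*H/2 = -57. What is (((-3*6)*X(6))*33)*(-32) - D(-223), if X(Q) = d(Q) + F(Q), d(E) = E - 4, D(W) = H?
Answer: 151944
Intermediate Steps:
H = 120 (H = 6 - 2*(-57) = 6 + 114 = 120)
D(W) = 120
d(E) = -4 + E
X(Q) = -4 + 2*Q (X(Q) = (-4 + Q) + Q = -4 + 2*Q)
(((-3*6)*X(6))*33)*(-32) - D(-223) = (((-3*6)*(-4 + 2*6))*33)*(-32) - 1*120 = (-18*(-4 + 12)*33)*(-32) - 120 = (-18*8*33)*(-32) - 120 = -144*33*(-32) - 120 = -4752*(-32) - 120 = 152064 - 120 = 151944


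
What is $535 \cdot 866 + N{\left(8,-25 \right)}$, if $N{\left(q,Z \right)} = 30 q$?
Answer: $463550$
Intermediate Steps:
$535 \cdot 866 + N{\left(8,-25 \right)} = 535 \cdot 866 + 30 \cdot 8 = 463310 + 240 = 463550$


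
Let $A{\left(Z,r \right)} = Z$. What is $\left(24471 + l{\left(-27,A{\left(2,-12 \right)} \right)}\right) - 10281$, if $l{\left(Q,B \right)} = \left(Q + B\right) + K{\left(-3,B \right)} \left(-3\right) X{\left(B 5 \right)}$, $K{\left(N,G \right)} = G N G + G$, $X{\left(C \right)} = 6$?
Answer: $14345$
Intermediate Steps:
$K{\left(N,G \right)} = G + N G^{2}$ ($K{\left(N,G \right)} = N G^{2} + G = G + N G^{2}$)
$l{\left(Q,B \right)} = B + Q - 18 B \left(1 - 3 B\right)$ ($l{\left(Q,B \right)} = \left(Q + B\right) + B \left(1 + B \left(-3\right)\right) \left(-3\right) 6 = \left(B + Q\right) + B \left(1 - 3 B\right) \left(-3\right) 6 = \left(B + Q\right) + - 3 B \left(1 - 3 B\right) 6 = \left(B + Q\right) - 18 B \left(1 - 3 B\right) = B + Q - 18 B \left(1 - 3 B\right)$)
$\left(24471 + l{\left(-27,A{\left(2,-12 \right)} \right)}\right) - 10281 = \left(24471 - \left(61 - 216\right)\right) - 10281 = \left(24471 - -155\right) - 10281 = \left(24471 + 155\right) - 10281 = 24626 - 10281 = 14345$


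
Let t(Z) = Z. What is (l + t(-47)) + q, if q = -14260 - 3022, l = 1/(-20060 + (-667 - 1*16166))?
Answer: -639318798/36893 ≈ -17329.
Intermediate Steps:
l = -1/36893 (l = 1/(-20060 + (-667 - 16166)) = 1/(-20060 - 16833) = 1/(-36893) = -1/36893 ≈ -2.7105e-5)
q = -17282
(l + t(-47)) + q = (-1/36893 - 47) - 17282 = -1733972/36893 - 17282 = -639318798/36893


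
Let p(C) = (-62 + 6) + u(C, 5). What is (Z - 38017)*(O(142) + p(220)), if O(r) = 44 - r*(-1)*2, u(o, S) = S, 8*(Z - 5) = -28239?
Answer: -92056795/8 ≈ -1.1507e+7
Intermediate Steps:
Z = -28199/8 (Z = 5 + (⅛)*(-28239) = 5 - 28239/8 = -28199/8 ≈ -3524.9)
O(r) = 44 + 2*r (O(r) = 44 - (-r)*2 = 44 - (-2)*r = 44 + 2*r)
p(C) = -51 (p(C) = (-62 + 6) + 5 = -56 + 5 = -51)
(Z - 38017)*(O(142) + p(220)) = (-28199/8 - 38017)*((44 + 2*142) - 51) = -332335*((44 + 284) - 51)/8 = -332335*(328 - 51)/8 = -332335/8*277 = -92056795/8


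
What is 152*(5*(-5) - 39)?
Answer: -9728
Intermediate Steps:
152*(5*(-5) - 39) = 152*(-25 - 39) = 152*(-64) = -9728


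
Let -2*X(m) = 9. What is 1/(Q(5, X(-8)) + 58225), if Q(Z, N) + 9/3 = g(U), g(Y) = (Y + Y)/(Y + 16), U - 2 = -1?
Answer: 17/989776 ≈ 1.7176e-5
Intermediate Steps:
U = 1 (U = 2 - 1 = 1)
g(Y) = 2*Y/(16 + Y) (g(Y) = (2*Y)/(16 + Y) = 2*Y/(16 + Y))
X(m) = -9/2 (X(m) = -½*9 = -9/2)
Q(Z, N) = -49/17 (Q(Z, N) = -3 + 2*1/(16 + 1) = -3 + 2*1/17 = -3 + 2*1*(1/17) = -3 + 2/17 = -49/17)
1/(Q(5, X(-8)) + 58225) = 1/(-49/17 + 58225) = 1/(989776/17) = 17/989776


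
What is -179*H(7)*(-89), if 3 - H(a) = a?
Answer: -63724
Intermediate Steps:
H(a) = 3 - a
-179*H(7)*(-89) = -179*(3 - 1*7)*(-89) = -179*(3 - 7)*(-89) = -179*(-4)*(-89) = 716*(-89) = -63724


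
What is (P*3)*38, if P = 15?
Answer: 1710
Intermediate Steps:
(P*3)*38 = (15*3)*38 = 45*38 = 1710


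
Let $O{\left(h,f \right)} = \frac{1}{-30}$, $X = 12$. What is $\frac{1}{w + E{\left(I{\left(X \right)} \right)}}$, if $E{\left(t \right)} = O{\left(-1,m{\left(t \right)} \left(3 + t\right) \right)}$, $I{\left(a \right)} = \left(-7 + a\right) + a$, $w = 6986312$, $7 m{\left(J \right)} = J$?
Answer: $\frac{30}{209589359} \approx 1.4314 \cdot 10^{-7}$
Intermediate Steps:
$m{\left(J \right)} = \frac{J}{7}$
$I{\left(a \right)} = -7 + 2 a$
$O{\left(h,f \right)} = - \frac{1}{30}$
$E{\left(t \right)} = - \frac{1}{30}$
$\frac{1}{w + E{\left(I{\left(X \right)} \right)}} = \frac{1}{6986312 - \frac{1}{30}} = \frac{1}{\frac{209589359}{30}} = \frac{30}{209589359}$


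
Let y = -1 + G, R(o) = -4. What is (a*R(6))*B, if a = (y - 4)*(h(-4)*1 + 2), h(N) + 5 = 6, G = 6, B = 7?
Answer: -84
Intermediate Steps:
h(N) = 1 (h(N) = -5 + 6 = 1)
y = 5 (y = -1 + 6 = 5)
a = 3 (a = (5 - 4)*(1*1 + 2) = 1*(1 + 2) = 1*3 = 3)
(a*R(6))*B = (3*(-4))*7 = -12*7 = -84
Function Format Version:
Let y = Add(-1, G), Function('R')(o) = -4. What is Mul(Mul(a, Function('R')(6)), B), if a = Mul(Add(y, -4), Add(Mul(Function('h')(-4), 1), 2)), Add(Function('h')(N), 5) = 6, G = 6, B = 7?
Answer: -84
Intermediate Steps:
Function('h')(N) = 1 (Function('h')(N) = Add(-5, 6) = 1)
y = 5 (y = Add(-1, 6) = 5)
a = 3 (a = Mul(Add(5, -4), Add(Mul(1, 1), 2)) = Mul(1, Add(1, 2)) = Mul(1, 3) = 3)
Mul(Mul(a, Function('R')(6)), B) = Mul(Mul(3, -4), 7) = Mul(-12, 7) = -84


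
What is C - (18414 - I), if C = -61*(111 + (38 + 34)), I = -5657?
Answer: -35234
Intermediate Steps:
C = -11163 (C = -61*(111 + 72) = -61*183 = -11163)
C - (18414 - I) = -11163 - (18414 - 1*(-5657)) = -11163 - (18414 + 5657) = -11163 - 1*24071 = -11163 - 24071 = -35234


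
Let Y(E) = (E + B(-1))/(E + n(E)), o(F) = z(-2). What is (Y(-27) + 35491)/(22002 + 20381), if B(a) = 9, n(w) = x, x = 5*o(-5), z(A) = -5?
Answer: 922775/1101958 ≈ 0.83740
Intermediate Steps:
o(F) = -5
x = -25 (x = 5*(-5) = -25)
n(w) = -25
Y(E) = (9 + E)/(-25 + E) (Y(E) = (E + 9)/(E - 25) = (9 + E)/(-25 + E))
(Y(-27) + 35491)/(22002 + 20381) = ((9 - 27)/(-25 - 27) + 35491)/(22002 + 20381) = (-18/(-52) + 35491)/42383 = (-1/52*(-18) + 35491)*(1/42383) = (9/26 + 35491)*(1/42383) = (922775/26)*(1/42383) = 922775/1101958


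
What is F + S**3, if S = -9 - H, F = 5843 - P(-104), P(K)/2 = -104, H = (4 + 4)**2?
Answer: -382966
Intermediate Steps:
H = 64 (H = 8**2 = 64)
P(K) = -208 (P(K) = 2*(-104) = -208)
F = 6051 (F = 5843 - 1*(-208) = 5843 + 208 = 6051)
S = -73 (S = -9 - 1*64 = -9 - 64 = -73)
F + S**3 = 6051 + (-73)**3 = 6051 - 389017 = -382966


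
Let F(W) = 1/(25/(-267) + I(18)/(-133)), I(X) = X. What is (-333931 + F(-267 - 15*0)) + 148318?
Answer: -1509254814/8131 ≈ -1.8562e+5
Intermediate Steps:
F(W) = -35511/8131 (F(W) = 1/(25/(-267) + 18/(-133)) = 1/(25*(-1/267) + 18*(-1/133)) = 1/(-25/267 - 18/133) = 1/(-8131/35511) = -35511/8131)
(-333931 + F(-267 - 15*0)) + 148318 = (-333931 - 35511/8131) + 148318 = -2715228472/8131 + 148318 = -1509254814/8131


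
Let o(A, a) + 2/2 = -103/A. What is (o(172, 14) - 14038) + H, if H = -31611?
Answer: -7851903/172 ≈ -45651.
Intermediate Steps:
o(A, a) = -1 - 103/A
(o(172, 14) - 14038) + H = ((-103 - 1*172)/172 - 14038) - 31611 = ((-103 - 172)/172 - 14038) - 31611 = ((1/172)*(-275) - 14038) - 31611 = (-275/172 - 14038) - 31611 = -2414811/172 - 31611 = -7851903/172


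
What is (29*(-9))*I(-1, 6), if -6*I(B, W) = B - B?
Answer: 0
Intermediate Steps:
I(B, W) = 0 (I(B, W) = -(B - B)/6 = -1/6*0 = 0)
(29*(-9))*I(-1, 6) = (29*(-9))*0 = -261*0 = 0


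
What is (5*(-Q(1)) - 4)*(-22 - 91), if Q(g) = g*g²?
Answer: 1017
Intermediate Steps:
Q(g) = g³
(5*(-Q(1)) - 4)*(-22 - 91) = (5*(-1*1³) - 4)*(-22 - 91) = (5*(-1*1) - 4)*(-113) = (5*(-1) - 4)*(-113) = (-5 - 4)*(-113) = -9*(-113) = 1017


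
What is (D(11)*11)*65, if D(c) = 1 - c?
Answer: -7150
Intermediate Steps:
(D(11)*11)*65 = ((1 - 1*11)*11)*65 = ((1 - 11)*11)*65 = -10*11*65 = -110*65 = -7150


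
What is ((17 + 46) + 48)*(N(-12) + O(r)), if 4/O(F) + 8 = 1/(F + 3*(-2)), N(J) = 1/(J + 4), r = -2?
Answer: -35631/520 ≈ -68.521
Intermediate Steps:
N(J) = 1/(4 + J)
O(F) = 4/(-8 + 1/(-6 + F)) (O(F) = 4/(-8 + 1/(F + 3*(-2))) = 4/(-8 + 1/(F - 6)) = 4/(-8 + 1/(-6 + F)))
((17 + 46) + 48)*(N(-12) + O(r)) = ((17 + 46) + 48)*(1/(4 - 12) + 4*(6 - 1*(-2))/(-49 + 8*(-2))) = (63 + 48)*(1/(-8) + 4*(6 + 2)/(-49 - 16)) = 111*(-⅛ + 4*8/(-65)) = 111*(-⅛ + 4*(-1/65)*8) = 111*(-⅛ - 32/65) = 111*(-321/520) = -35631/520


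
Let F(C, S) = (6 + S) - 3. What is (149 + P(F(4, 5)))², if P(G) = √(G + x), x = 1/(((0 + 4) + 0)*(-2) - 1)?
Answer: (447 + √71)²/9 ≈ 23046.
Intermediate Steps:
F(C, S) = 3 + S
x = -⅑ (x = 1/((4 + 0)*(-2) - 1) = 1/(4*(-2) - 1) = 1/(-8 - 1) = 1/(-9) = -⅑ ≈ -0.11111)
P(G) = √(-⅑ + G) (P(G) = √(G - ⅑) = √(-⅑ + G))
(149 + P(F(4, 5)))² = (149 + √(-1 + 9*(3 + 5))/3)² = (149 + √(-1 + 9*8)/3)² = (149 + √(-1 + 72)/3)² = (149 + √71/3)²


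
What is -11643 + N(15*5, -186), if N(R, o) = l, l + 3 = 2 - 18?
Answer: -11662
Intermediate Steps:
l = -19 (l = -3 + (2 - 18) = -3 - 16 = -19)
N(R, o) = -19
-11643 + N(15*5, -186) = -11643 - 19 = -11662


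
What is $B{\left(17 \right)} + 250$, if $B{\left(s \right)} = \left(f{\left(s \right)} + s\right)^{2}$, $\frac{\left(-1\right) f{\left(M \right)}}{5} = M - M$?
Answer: $539$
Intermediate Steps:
$f{\left(M \right)} = 0$ ($f{\left(M \right)} = - 5 \left(M - M\right) = \left(-5\right) 0 = 0$)
$B{\left(s \right)} = s^{2}$ ($B{\left(s \right)} = \left(0 + s\right)^{2} = s^{2}$)
$B{\left(17 \right)} + 250 = 17^{2} + 250 = 289 + 250 = 539$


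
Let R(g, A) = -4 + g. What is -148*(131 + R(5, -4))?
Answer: -19536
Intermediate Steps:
-148*(131 + R(5, -4)) = -148*(131 + (-4 + 5)) = -148*(131 + 1) = -148*132 = -19536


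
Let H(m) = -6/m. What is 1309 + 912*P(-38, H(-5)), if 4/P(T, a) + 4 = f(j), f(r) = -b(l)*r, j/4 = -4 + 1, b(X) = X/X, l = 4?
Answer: 1765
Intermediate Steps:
b(X) = 1
j = -12 (j = 4*(-4 + 1) = 4*(-3) = -12)
f(r) = -r
P(T, a) = ½ (P(T, a) = 4/(-4 - 1*(-12)) = 4/(-4 + 12) = 4/8 = 4*(⅛) = ½)
1309 + 912*P(-38, H(-5)) = 1309 + 912*(½) = 1309 + 456 = 1765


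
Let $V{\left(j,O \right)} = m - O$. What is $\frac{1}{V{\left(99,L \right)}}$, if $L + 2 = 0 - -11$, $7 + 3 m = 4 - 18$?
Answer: $- \frac{1}{16} \approx -0.0625$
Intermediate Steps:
$m = -7$ ($m = - \frac{7}{3} + \frac{4 - 18}{3} = - \frac{7}{3} + \frac{1}{3} \left(-14\right) = - \frac{7}{3} - \frac{14}{3} = -7$)
$L = 9$ ($L = -2 + \left(0 - -11\right) = -2 + \left(0 + 11\right) = -2 + 11 = 9$)
$V{\left(j,O \right)} = -7 - O$
$\frac{1}{V{\left(99,L \right)}} = \frac{1}{-7 - 9} = \frac{1}{-16} = - \frac{1}{16}$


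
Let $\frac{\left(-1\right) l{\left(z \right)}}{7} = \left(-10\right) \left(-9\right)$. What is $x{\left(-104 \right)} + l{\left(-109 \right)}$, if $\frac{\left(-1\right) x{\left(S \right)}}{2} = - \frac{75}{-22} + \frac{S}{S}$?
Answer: $- \frac{7027}{11} \approx -638.82$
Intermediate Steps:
$l{\left(z \right)} = -630$ ($l{\left(z \right)} = - 7 \left(\left(-10\right) \left(-9\right)\right) = \left(-7\right) 90 = -630$)
$x{\left(S \right)} = - \frac{97}{11}$ ($x{\left(S \right)} = - 2 \left(- \frac{75}{-22} + \frac{S}{S}\right) = - 2 \left(\left(-75\right) \left(- \frac{1}{22}\right) + 1\right) = - 2 \left(\frac{75}{22} + 1\right) = \left(-2\right) \frac{97}{22} = - \frac{97}{11}$)
$x{\left(-104 \right)} + l{\left(-109 \right)} = - \frac{97}{11} - 630 = - \frac{7027}{11}$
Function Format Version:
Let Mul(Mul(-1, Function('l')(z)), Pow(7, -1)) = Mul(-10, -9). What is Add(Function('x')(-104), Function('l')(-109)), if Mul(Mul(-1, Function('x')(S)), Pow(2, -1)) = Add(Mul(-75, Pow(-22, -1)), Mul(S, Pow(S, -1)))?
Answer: Rational(-7027, 11) ≈ -638.82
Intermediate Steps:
Function('l')(z) = -630 (Function('l')(z) = Mul(-7, Mul(-10, -9)) = Mul(-7, 90) = -630)
Function('x')(S) = Rational(-97, 11) (Function('x')(S) = Mul(-2, Add(Mul(-75, Pow(-22, -1)), Mul(S, Pow(S, -1)))) = Mul(-2, Add(Mul(-75, Rational(-1, 22)), 1)) = Mul(-2, Add(Rational(75, 22), 1)) = Mul(-2, Rational(97, 22)) = Rational(-97, 11))
Add(Function('x')(-104), Function('l')(-109)) = Add(Rational(-97, 11), -630) = Rational(-7027, 11)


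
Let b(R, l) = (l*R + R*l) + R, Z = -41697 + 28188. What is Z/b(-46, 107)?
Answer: 13509/9890 ≈ 1.3659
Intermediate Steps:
Z = -13509
b(R, l) = R + 2*R*l (b(R, l) = (R*l + R*l) + R = 2*R*l + R = R + 2*R*l)
Z/b(-46, 107) = -13509*(-1/(46*(1 + 2*107))) = -13509*(-1/(46*(1 + 214))) = -13509/((-46*215)) = -13509/(-9890) = -13509*(-1/9890) = 13509/9890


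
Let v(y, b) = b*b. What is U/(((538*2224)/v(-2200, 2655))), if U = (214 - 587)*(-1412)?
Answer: 928138072725/299128 ≈ 3.1028e+6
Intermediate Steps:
v(y, b) = b**2
U = 526676 (U = -373*(-1412) = 526676)
U/(((538*2224)/v(-2200, 2655))) = 526676/(((538*2224)/(2655**2))) = 526676/((1196512/7049025)) = 526676/((1196512*(1/7049025))) = 526676/(1196512/7049025) = 526676*(7049025/1196512) = 928138072725/299128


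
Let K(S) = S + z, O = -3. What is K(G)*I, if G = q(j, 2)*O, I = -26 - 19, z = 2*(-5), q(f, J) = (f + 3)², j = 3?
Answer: 5310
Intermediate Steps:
q(f, J) = (3 + f)²
z = -10
I = -45
G = -108 (G = (3 + 3)²*(-3) = 6²*(-3) = 36*(-3) = -108)
K(S) = -10 + S (K(S) = S - 10 = -10 + S)
K(G)*I = (-10 - 108)*(-45) = -118*(-45) = 5310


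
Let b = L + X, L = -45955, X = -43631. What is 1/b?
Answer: -1/89586 ≈ -1.1162e-5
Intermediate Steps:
b = -89586 (b = -45955 - 43631 = -89586)
1/b = 1/(-89586) = -1/89586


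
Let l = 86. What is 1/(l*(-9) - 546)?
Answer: -1/1320 ≈ -0.00075758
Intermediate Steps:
1/(l*(-9) - 546) = 1/(86*(-9) - 546) = 1/(-774 - 546) = 1/(-1320) = -1/1320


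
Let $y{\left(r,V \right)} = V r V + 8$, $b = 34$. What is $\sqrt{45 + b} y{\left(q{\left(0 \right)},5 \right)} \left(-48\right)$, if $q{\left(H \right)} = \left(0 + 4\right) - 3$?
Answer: $- 1584 \sqrt{79} \approx -14079.0$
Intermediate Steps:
$q{\left(H \right)} = 1$ ($q{\left(H \right)} = 4 - 3 = 1$)
$y{\left(r,V \right)} = 8 + r V^{2}$ ($y{\left(r,V \right)} = r V^{2} + 8 = 8 + r V^{2}$)
$\sqrt{45 + b} y{\left(q{\left(0 \right)},5 \right)} \left(-48\right) = \sqrt{45 + 34} \left(8 + 1 \cdot 5^{2}\right) \left(-48\right) = \sqrt{79} \left(8 + 1 \cdot 25\right) \left(-48\right) = \sqrt{79} \left(8 + 25\right) \left(-48\right) = \sqrt{79} \cdot 33 \left(-48\right) = 33 \sqrt{79} \left(-48\right) = - 1584 \sqrt{79}$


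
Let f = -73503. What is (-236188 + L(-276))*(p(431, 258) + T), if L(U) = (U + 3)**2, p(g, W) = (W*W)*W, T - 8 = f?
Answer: -2764371648203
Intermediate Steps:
T = -73495 (T = 8 - 73503 = -73495)
p(g, W) = W**3 (p(g, W) = W**2*W = W**3)
L(U) = (3 + U)**2
(-236188 + L(-276))*(p(431, 258) + T) = (-236188 + (3 - 276)**2)*(258**3 - 73495) = (-236188 + (-273)**2)*(17173512 - 73495) = (-236188 + 74529)*17100017 = -161659*17100017 = -2764371648203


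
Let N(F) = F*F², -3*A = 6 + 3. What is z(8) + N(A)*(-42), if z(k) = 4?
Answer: 1138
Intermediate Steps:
A = -3 (A = -(6 + 3)/3 = -⅓*9 = -3)
N(F) = F³
z(8) + N(A)*(-42) = 4 + (-3)³*(-42) = 4 - 27*(-42) = 4 + 1134 = 1138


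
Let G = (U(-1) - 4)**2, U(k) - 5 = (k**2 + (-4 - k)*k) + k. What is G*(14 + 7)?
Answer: 336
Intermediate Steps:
U(k) = 5 + k + k**2 + k*(-4 - k) (U(k) = 5 + ((k**2 + (-4 - k)*k) + k) = 5 + ((k**2 + k*(-4 - k)) + k) = 5 + (k + k**2 + k*(-4 - k)) = 5 + k + k**2 + k*(-4 - k))
G = 16 (G = ((5 - 3*(-1)) - 4)**2 = ((5 + 3) - 4)**2 = (8 - 4)**2 = 4**2 = 16)
G*(14 + 7) = 16*(14 + 7) = 16*21 = 336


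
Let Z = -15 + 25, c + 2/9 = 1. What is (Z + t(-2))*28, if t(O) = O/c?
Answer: 208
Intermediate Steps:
c = 7/9 (c = -2/9 + 1 = 7/9 ≈ 0.77778)
Z = 10
t(O) = 9*O/7 (t(O) = O/(7/9) = O*(9/7) = 9*O/7)
(Z + t(-2))*28 = (10 + (9/7)*(-2))*28 = (10 - 18/7)*28 = (52/7)*28 = 208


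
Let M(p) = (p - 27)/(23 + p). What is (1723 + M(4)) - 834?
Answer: 23980/27 ≈ 888.15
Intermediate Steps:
M(p) = (-27 + p)/(23 + p)
(1723 + M(4)) - 834 = (1723 + (-27 + 4)/(23 + 4)) - 834 = (1723 - 23/27) - 834 = 46498/27 - 834 = 23980/27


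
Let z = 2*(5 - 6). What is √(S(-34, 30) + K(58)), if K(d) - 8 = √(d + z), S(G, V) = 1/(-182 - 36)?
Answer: √(379974 + 95048*√14)/218 ≈ 3.9343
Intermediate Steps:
S(G, V) = -1/218 (S(G, V) = 1/(-218) = -1/218)
z = -2 (z = 2*(-1) = -2)
K(d) = 8 + √(-2 + d) (K(d) = 8 + √(d - 2) = 8 + √(-2 + d))
√(S(-34, 30) + K(58)) = √(-1/218 + (8 + √(-2 + 58))) = √(-1/218 + (8 + √56)) = √(-1/218 + (8 + 2*√14)) = √(1743/218 + 2*√14)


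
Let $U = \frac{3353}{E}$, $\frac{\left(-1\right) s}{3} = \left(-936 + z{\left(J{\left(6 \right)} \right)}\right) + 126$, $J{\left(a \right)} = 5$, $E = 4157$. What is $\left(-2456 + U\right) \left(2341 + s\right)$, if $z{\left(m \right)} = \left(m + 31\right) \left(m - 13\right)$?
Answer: $- \frac{57512156765}{4157} \approx -1.3835 \cdot 10^{7}$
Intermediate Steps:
$z{\left(m \right)} = \left(-13 + m\right) \left(31 + m\right)$ ($z{\left(m \right)} = \left(31 + m\right) \left(-13 + m\right) = \left(-13 + m\right) \left(31 + m\right)$)
$s = 3294$ ($s = - 3 \left(\left(-936 + \left(-403 + 5^{2} + 18 \cdot 5\right)\right) + 126\right) = - 3 \left(\left(-936 + \left(-403 + 25 + 90\right)\right) + 126\right) = - 3 \left(\left(-936 - 288\right) + 126\right) = - 3 \left(-1224 + 126\right) = \left(-3\right) \left(-1098\right) = 3294$)
$U = \frac{3353}{4157} \approx 0.80659$
$\left(-2456 + U\right) \left(2341 + s\right) = \left(-2456 + \frac{3353}{4157}\right) \left(2341 + 3294\right) = \left(- \frac{10206239}{4157}\right) 5635 = - \frac{57512156765}{4157}$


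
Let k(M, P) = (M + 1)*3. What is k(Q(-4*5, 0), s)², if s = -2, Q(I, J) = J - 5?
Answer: 144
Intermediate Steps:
Q(I, J) = -5 + J
k(M, P) = 3 + 3*M (k(M, P) = (1 + M)*3 = 3 + 3*M)
k(Q(-4*5, 0), s)² = (3 + 3*(-5 + 0))² = (3 + 3*(-5))² = (3 - 15)² = (-12)² = 144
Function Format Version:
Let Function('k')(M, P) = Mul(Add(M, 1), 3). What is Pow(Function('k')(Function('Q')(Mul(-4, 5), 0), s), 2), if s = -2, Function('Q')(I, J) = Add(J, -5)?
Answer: 144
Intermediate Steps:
Function('Q')(I, J) = Add(-5, J)
Function('k')(M, P) = Add(3, Mul(3, M)) (Function('k')(M, P) = Mul(Add(1, M), 3) = Add(3, Mul(3, M)))
Pow(Function('k')(Function('Q')(Mul(-4, 5), 0), s), 2) = Pow(Add(3, Mul(3, Add(-5, 0))), 2) = Pow(Add(3, Mul(3, -5)), 2) = Pow(Add(3, -15), 2) = Pow(-12, 2) = 144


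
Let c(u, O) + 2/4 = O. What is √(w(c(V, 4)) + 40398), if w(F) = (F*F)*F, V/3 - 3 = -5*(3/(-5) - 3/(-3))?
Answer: √647054/4 ≈ 201.10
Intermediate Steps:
V = 3 (V = 9 + 3*(-5*(3/(-5) - 3/(-3))) = 9 + 3*(-5*(3*(-⅕) - 3*(-⅓))) = 9 + 3*(-5*(-⅗ + 1)) = 9 + 3*(-5*⅖) = 9 + 3*(-2) = 9 - 6 = 3)
c(u, O) = -½ + O
w(F) = F³ (w(F) = F²*F = F³)
√(w(c(V, 4)) + 40398) = √((-½ + 4)³ + 40398) = √((7/2)³ + 40398) = √(343/8 + 40398) = √(323527/8) = √647054/4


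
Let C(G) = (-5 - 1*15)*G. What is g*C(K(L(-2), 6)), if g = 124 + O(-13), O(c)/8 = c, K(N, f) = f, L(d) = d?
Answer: -2400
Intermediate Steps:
O(c) = 8*c
g = 20 (g = 124 + 8*(-13) = 124 - 104 = 20)
C(G) = -20*G (C(G) = (-5 - 15)*G = -20*G)
g*C(K(L(-2), 6)) = 20*(-20*6) = 20*(-120) = -2400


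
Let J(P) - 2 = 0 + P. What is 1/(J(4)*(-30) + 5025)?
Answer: 1/4845 ≈ 0.00020640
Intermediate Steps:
J(P) = 2 + P (J(P) = 2 + (0 + P) = 2 + P)
1/(J(4)*(-30) + 5025) = 1/((2 + 4)*(-30) + 5025) = 1/(6*(-30) + 5025) = 1/(-180 + 5025) = 1/4845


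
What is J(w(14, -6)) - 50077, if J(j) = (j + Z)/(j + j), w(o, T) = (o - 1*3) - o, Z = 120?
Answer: -100193/2 ≈ -50097.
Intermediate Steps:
w(o, T) = -3 (w(o, T) = (o - 3) - o = (-3 + o) - o = -3)
J(j) = (120 + j)/(2*j) (J(j) = (j + 120)/(j + j) = (120 + j)/((2*j)) = (120 + j)*(1/(2*j)) = (120 + j)/(2*j))
J(w(14, -6)) - 50077 = (½)*(120 - 3)/(-3) - 50077 = (½)*(-⅓)*117 - 50077 = -39/2 - 50077 = -100193/2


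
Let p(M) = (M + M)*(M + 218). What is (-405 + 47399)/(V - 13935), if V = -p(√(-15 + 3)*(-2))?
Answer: -46994*I/(1744*√3 + 13839*I) ≈ -3.2413 - 0.7075*I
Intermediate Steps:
p(M) = 2*M*(218 + M) (p(M) = (2*M)*(218 + M) = 2*M*(218 + M))
V = 8*I*√3*(218 - 4*I*√3) (V = -2*√(-15 + 3)*(-2)*(218 + √(-15 + 3)*(-2)) = -2*√(-12)*(-2)*(218 + √(-12)*(-2)) = -2*(2*I*√3)*(-2)*(218 + (2*I*√3)*(-2)) = -2*(-4*I*√3)*(218 - 4*I*√3) = -(-8)*I*√3*(218 - 4*I*√3) = 8*I*√3*(218 - 4*I*√3) ≈ 96.0 + 3020.7*I)
(-405 + 47399)/(V - 13935) = (-405 + 47399)/((96 + 1744*I*√3) - 13935) = 46994/(-13839 + 1744*I*√3)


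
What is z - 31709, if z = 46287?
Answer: 14578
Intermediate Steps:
z - 31709 = 46287 - 31709 = 14578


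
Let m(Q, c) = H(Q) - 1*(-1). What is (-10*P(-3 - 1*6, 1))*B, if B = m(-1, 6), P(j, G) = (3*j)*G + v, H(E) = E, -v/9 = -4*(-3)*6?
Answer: 0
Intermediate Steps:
v = -648 (v = -9*(-4*(-3))*6 = -108*6 = -9*72 = -648)
m(Q, c) = 1 + Q (m(Q, c) = Q - 1*(-1) = Q + 1 = 1 + Q)
P(j, G) = -648 + 3*G*j (P(j, G) = (3*j)*G - 648 = 3*G*j - 648 = -648 + 3*G*j)
B = 0 (B = 1 - 1 = 0)
(-10*P(-3 - 1*6, 1))*B = -10*(-648 + 3*1*(-3 - 1*6))*0 = -10*(-648 + 3*1*(-3 - 6))*0 = -10*(-648 + 3*1*(-9))*0 = -10*(-648 - 27)*0 = -10*(-675)*0 = 6750*0 = 0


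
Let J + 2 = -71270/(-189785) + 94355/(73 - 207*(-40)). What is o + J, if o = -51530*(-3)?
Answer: 49016571165145/317054821 ≈ 1.5460e+5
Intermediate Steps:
o = 154590
J = 3066386755/317054821 (J = -2 + (-71270/(-189785) + 94355/(73 - 207*(-40))) = -2 + (-71270*(-1/189785) + 94355/(73 + 8280)) = -2 + (14254/37957 + 94355/8353) = -2 + 3700496397/317054821 = 3066386755/317054821 ≈ 9.6715)
o + J = 154590 + 3066386755/317054821 = 49016571165145/317054821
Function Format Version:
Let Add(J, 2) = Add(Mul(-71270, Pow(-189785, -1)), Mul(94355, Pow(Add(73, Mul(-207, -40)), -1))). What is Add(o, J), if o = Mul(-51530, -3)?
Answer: Rational(49016571165145, 317054821) ≈ 1.5460e+5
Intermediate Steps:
o = 154590
J = Rational(3066386755, 317054821) (J = Add(-2, Add(Mul(-71270, Pow(-189785, -1)), Mul(94355, Pow(Add(73, Mul(-207, -40)), -1)))) = Add(-2, Add(Mul(-71270, Rational(-1, 189785)), Mul(94355, Pow(Add(73, 8280), -1)))) = Add(-2, Add(Rational(14254, 37957), Mul(94355, Pow(8353, -1)))) = Add(-2, Add(Rational(14254, 37957), Mul(94355, Rational(1, 8353)))) = Add(-2, Add(Rational(14254, 37957), Rational(94355, 8353))) = Add(-2, Rational(3700496397, 317054821)) = Rational(3066386755, 317054821) ≈ 9.6715)
Add(o, J) = Add(154590, Rational(3066386755, 317054821)) = Rational(49016571165145, 317054821)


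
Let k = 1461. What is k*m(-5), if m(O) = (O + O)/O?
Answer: 2922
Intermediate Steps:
m(O) = 2 (m(O) = (2*O)/O = 2)
k*m(-5) = 1461*2 = 2922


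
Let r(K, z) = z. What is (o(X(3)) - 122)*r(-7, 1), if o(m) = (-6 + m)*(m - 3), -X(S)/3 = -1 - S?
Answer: -68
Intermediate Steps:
X(S) = 3 + 3*S (X(S) = -3*(-1 - S) = 3 + 3*S)
o(m) = (-6 + m)*(-3 + m)
(o(X(3)) - 122)*r(-7, 1) = ((18 + (3 + 3*3)**2 - 9*(3 + 3*3)) - 122)*1 = ((18 + (3 + 9)**2 - 9*(3 + 9)) - 122)*1 = ((18 + 12**2 - 9*12) - 122)*1 = ((18 + 144 - 108) - 122)*1 = (54 - 122)*1 = -68*1 = -68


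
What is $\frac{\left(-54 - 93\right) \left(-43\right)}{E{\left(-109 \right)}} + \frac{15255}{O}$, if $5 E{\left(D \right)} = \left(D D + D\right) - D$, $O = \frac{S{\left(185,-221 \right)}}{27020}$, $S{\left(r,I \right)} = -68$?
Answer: $- \frac{1224307107240}{201977} \approx -6.0616 \cdot 10^{6}$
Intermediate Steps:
$O = - \frac{17}{6755}$ ($O = - \frac{68}{27020} = \left(-68\right) \frac{1}{27020} = - \frac{17}{6755} \approx -0.0025167$)
$E{\left(D \right)} = \frac{D^{2}}{5}$ ($E{\left(D \right)} = \frac{\left(D D + D\right) - D}{5} = \frac{\left(D^{2} + D\right) - D}{5} = \frac{\left(D + D^{2}\right) - D}{5} = \frac{D^{2}}{5}$)
$\frac{\left(-54 - 93\right) \left(-43\right)}{E{\left(-109 \right)}} + \frac{15255}{O} = \frac{\left(-54 - 93\right) \left(-43\right)}{\frac{1}{5} \left(-109\right)^{2}} + \frac{15255}{- \frac{17}{6755}} = \frac{\left(-147\right) \left(-43\right)}{\frac{1}{5} \cdot 11881} + 15255 \left(- \frac{6755}{17}\right) = \frac{6321}{\frac{11881}{5}} - \frac{103047525}{17} = 6321 \cdot \frac{5}{11881} - \frac{103047525}{17} = \frac{31605}{11881} - \frac{103047525}{17} = - \frac{1224307107240}{201977}$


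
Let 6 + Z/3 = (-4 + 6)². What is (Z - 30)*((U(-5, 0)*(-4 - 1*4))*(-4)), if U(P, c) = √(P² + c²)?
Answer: -5760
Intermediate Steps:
Z = -6 (Z = -18 + 3*(-4 + 6)² = -18 + 3*2² = -18 + 3*4 = -18 + 12 = -6)
(Z - 30)*((U(-5, 0)*(-4 - 1*4))*(-4)) = (-6 - 30)*((√((-5)² + 0²)*(-4 - 1*4))*(-4)) = -36*√(25 + 0)*(-4 - 4)*(-4) = -36*√25*(-8)*(-4) = -36*5*(-8)*(-4) = -(-1440)*(-4) = -36*160 = -5760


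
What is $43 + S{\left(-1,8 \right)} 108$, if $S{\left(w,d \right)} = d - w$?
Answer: $1015$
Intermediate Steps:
$43 + S{\left(-1,8 \right)} 108 = 43 + \left(8 - -1\right) 108 = 43 + \left(8 + 1\right) 108 = 43 + 9 \cdot 108 = 43 + 972 = 1015$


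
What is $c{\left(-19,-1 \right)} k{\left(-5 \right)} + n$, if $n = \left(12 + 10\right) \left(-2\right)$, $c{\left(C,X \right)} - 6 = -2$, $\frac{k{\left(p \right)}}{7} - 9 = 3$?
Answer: $292$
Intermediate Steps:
$k{\left(p \right)} = 84$ ($k{\left(p \right)} = 63 + 7 \cdot 3 = 63 + 21 = 84$)
$c{\left(C,X \right)} = 4$ ($c{\left(C,X \right)} = 6 - 2 = 4$)
$n = -44$ ($n = 22 \left(-2\right) = -44$)
$c{\left(-19,-1 \right)} k{\left(-5 \right)} + n = 4 \cdot 84 - 44 = 336 - 44 = 292$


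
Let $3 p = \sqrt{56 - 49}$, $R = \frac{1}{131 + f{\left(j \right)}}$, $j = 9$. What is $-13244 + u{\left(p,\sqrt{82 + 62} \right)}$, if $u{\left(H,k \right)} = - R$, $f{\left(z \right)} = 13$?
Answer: $- \frac{1907137}{144} \approx -13244.0$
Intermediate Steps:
$R = \frac{1}{144}$ ($R = \frac{1}{131 + 13} = \frac{1}{144} \approx 0.0069444$)
$p = \frac{\sqrt{7}}{3}$ ($p = \frac{\sqrt{56 - 49}}{3} = \frac{\sqrt{7}}{3} \approx 0.88192$)
$u{\left(H,k \right)} = - \frac{1}{144}$ ($u{\left(H,k \right)} = \left(-1\right) \frac{1}{144} = - \frac{1}{144}$)
$-13244 + u{\left(p,\sqrt{82 + 62} \right)} = -13244 - \frac{1}{144} = - \frac{1907137}{144}$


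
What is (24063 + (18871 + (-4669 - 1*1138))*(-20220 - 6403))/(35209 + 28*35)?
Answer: -347778809/36189 ≈ -9610.1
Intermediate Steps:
(24063 + (18871 + (-4669 - 1*1138))*(-20220 - 6403))/(35209 + 28*35) = (24063 + (18871 + (-4669 - 1138))*(-26623))/(35209 + 980) = (24063 + (18871 - 5807)*(-26623))/36189 = (24063 + 13064*(-26623))*(1/36189) = (24063 - 347802872)*(1/36189) = -347778809*1/36189 = -347778809/36189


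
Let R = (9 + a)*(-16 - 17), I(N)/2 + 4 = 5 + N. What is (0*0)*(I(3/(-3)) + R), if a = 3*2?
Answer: 0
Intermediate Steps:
I(N) = 2 + 2*N (I(N) = -8 + 2*(5 + N) = -8 + (10 + 2*N) = 2 + 2*N)
a = 6
R = -495 (R = (9 + 6)*(-16 - 17) = 15*(-33) = -495)
(0*0)*(I(3/(-3)) + R) = (0*0)*((2 + 2*(3/(-3))) - 495) = 0*((2 + 2*(3*(-1/3))) - 495) = 0*((2 + 2*(-1)) - 495) = 0*((2 - 2) - 495) = 0*(0 - 495) = 0*(-495) = 0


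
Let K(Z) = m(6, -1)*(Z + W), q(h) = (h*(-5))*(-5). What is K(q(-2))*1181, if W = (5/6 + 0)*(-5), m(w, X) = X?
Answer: 383825/6 ≈ 63971.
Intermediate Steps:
q(h) = 25*h (q(h) = -5*h*(-5) = 25*h)
W = -25/6 (W = (5*(⅙) + 0)*(-5) = (⅚ + 0)*(-5) = (⅚)*(-5) = -25/6 ≈ -4.1667)
K(Z) = 25/6 - Z (K(Z) = -(Z - 25/6) = -(-25/6 + Z) = 25/6 - Z)
K(q(-2))*1181 = (25/6 - 25*(-2))*1181 = (25/6 - 1*(-50))*1181 = (25/6 + 50)*1181 = (325/6)*1181 = 383825/6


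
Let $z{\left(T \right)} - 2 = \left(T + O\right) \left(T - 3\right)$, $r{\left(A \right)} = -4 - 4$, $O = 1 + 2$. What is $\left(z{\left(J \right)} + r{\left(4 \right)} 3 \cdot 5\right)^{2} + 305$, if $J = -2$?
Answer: $15434$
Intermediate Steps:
$O = 3$
$r{\left(A \right)} = -8$ ($r{\left(A \right)} = -4 - 4 = -8$)
$z{\left(T \right)} = 2 + \left(-3 + T\right) \left(3 + T\right)$ ($z{\left(T \right)} = 2 + \left(T + 3\right) \left(T - 3\right) = 2 + \left(3 + T\right) \left(-3 + T\right) = 2 + \left(-3 + T\right) \left(3 + T\right)$)
$\left(z{\left(J \right)} + r{\left(4 \right)} 3 \cdot 5\right)^{2} + 305 = \left(\left(-7 + \left(-2\right)^{2}\right) + \left(-8\right) 3 \cdot 5\right)^{2} + 305 = \left(\left(-7 + 4\right) - 120\right)^{2} + 305 = \left(-3 - 120\right)^{2} + 305 = \left(-123\right)^{2} + 305 = 15129 + 305 = 15434$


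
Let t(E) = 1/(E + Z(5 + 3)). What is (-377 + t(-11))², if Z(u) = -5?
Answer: 36397089/256 ≈ 1.4218e+5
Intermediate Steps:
t(E) = 1/(-5 + E) (t(E) = 1/(E - 5) = 1/(-5 + E))
(-377 + t(-11))² = (-377 + 1/(-5 - 11))² = (-377 + 1/(-16))² = (-377 - 1/16)² = (-6033/16)² = 36397089/256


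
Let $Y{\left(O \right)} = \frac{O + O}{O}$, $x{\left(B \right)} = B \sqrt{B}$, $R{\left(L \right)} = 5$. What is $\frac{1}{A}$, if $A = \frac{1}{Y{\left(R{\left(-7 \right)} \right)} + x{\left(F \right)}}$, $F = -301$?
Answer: $2 - 301 i \sqrt{301} \approx 2.0 - 5222.2 i$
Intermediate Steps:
$x{\left(B \right)} = B^{\frac{3}{2}}$
$Y{\left(O \right)} = 2$ ($Y{\left(O \right)} = \frac{2 O}{O} = 2$)
$A = \frac{1}{2 - 301 i \sqrt{301}}$ ($A = \frac{1}{2 + \left(-301\right)^{\frac{3}{2}}} = \frac{1}{2 - 301 i \sqrt{301}} \approx 7.33 \cdot 10^{-8} + 0.00019149 i$)
$\frac{1}{A} = \frac{1}{\frac{2}{27270905} + \frac{301 i \sqrt{301}}{27270905}}$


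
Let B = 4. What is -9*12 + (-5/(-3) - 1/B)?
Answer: -1279/12 ≈ -106.58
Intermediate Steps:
-9*12 + (-5/(-3) - 1/B) = -9*12 + (-5/(-3) - 1/4) = -108 + (-5*(-⅓) - 1*¼) = -108 + (5/3 - ¼) = -108 + 17/12 = -1279/12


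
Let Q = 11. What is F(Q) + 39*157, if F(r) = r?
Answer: 6134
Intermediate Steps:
F(Q) + 39*157 = 11 + 39*157 = 11 + 6123 = 6134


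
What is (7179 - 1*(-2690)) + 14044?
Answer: 23913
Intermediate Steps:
(7179 - 1*(-2690)) + 14044 = (7179 + 2690) + 14044 = 9869 + 14044 = 23913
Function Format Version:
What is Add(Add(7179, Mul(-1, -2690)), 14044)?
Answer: 23913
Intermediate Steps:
Add(Add(7179, Mul(-1, -2690)), 14044) = Add(Add(7179, 2690), 14044) = Add(9869, 14044) = 23913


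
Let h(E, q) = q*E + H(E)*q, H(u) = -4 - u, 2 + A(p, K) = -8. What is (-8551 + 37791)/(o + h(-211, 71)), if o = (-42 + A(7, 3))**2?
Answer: 1462/121 ≈ 12.083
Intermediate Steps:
A(p, K) = -10 (A(p, K) = -2 - 8 = -10)
o = 2704 (o = (-42 - 10)**2 = (-52)**2 = 2704)
h(E, q) = E*q + q*(-4 - E) (h(E, q) = q*E + (-4 - E)*q = E*q + q*(-4 - E))
(-8551 + 37791)/(o + h(-211, 71)) = (-8551 + 37791)/(2704 - 4*71) = 29240/(2704 - 284) = 29240/2420 = 29240*(1/2420) = 1462/121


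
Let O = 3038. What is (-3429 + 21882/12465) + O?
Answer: -1617311/4155 ≈ -389.24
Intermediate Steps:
(-3429 + 21882/12465) + O = (-3429 + 21882/12465) + 3038 = (-3429 + 21882*(1/12465)) + 3038 = (-3429 + 7294/4155) + 3038 = -14240201/4155 + 3038 = -1617311/4155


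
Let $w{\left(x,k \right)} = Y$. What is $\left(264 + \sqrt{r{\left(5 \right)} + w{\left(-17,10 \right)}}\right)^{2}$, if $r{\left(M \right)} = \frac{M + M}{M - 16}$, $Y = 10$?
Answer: $\frac{766756}{11} + 480 \sqrt{11} \approx 71297.0$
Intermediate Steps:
$w{\left(x,k \right)} = 10$
$r{\left(M \right)} = \frac{2 M}{-16 + M}$
$\left(264 + \sqrt{r{\left(5 \right)} + w{\left(-17,10 \right)}}\right)^{2} = \left(264 + \sqrt{2 \cdot 5 \frac{1}{-16 + 5} + 10}\right)^{2} = \left(264 + \sqrt{2 \cdot 5 \frac{1}{-11} + 10}\right)^{2} = \left(264 + \sqrt{2 \cdot 5 \left(- \frac{1}{11}\right) + 10}\right)^{2} = \left(264 + \sqrt{- \frac{10}{11} + 10}\right)^{2} = \left(264 + \sqrt{\frac{100}{11}}\right)^{2} = \left(264 + \frac{10 \sqrt{11}}{11}\right)^{2}$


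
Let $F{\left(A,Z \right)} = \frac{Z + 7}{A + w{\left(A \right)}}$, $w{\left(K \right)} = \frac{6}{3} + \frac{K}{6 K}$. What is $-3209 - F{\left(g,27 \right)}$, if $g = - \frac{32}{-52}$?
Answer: $- \frac{699005}{217} \approx -3221.2$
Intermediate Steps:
$w{\left(K \right)} = \frac{13}{6}$ ($w{\left(K \right)} = 6 \cdot \frac{1}{3} + K \frac{1}{6 K} = 2 + \frac{1}{6} = \frac{13}{6}$)
$g = \frac{8}{13}$ ($g = \left(-32\right) \left(- \frac{1}{52}\right) = \frac{8}{13} \approx 0.61539$)
$F{\left(A,Z \right)} = \frac{7 + Z}{\frac{13}{6} + A}$ ($F{\left(A,Z \right)} = \frac{Z + 7}{A + \frac{13}{6}} = \frac{7 + Z}{\frac{13}{6} + A}$)
$-3209 - F{\left(g,27 \right)} = -3209 - \frac{6 \left(7 + 27\right)}{13 + 6 \cdot \frac{8}{13}} = -3209 - 6 \frac{1}{13 + \frac{48}{13}} \cdot 34 = -3209 - 6 \frac{1}{\frac{217}{13}} \cdot 34 = -3209 - 6 \cdot \frac{13}{217} \cdot 34 = -3209 - \frac{2652}{217} = - \frac{699005}{217}$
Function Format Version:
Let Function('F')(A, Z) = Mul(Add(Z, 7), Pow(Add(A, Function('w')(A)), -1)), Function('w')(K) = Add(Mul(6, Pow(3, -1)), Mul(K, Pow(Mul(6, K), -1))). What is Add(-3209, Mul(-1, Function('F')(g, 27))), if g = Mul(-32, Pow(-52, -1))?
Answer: Rational(-699005, 217) ≈ -3221.2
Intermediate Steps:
Function('w')(K) = Rational(13, 6) (Function('w')(K) = Add(Mul(6, Rational(1, 3)), Mul(K, Mul(Rational(1, 6), Pow(K, -1)))) = Add(2, Rational(1, 6)) = Rational(13, 6))
g = Rational(8, 13) (g = Mul(-32, Rational(-1, 52)) = Rational(8, 13) ≈ 0.61539)
Function('F')(A, Z) = Mul(Pow(Add(Rational(13, 6), A), -1), Add(7, Z)) (Function('F')(A, Z) = Mul(Add(Z, 7), Pow(Add(A, Rational(13, 6)), -1)) = Mul(Add(7, Z), Pow(Add(Rational(13, 6), A), -1)) = Mul(Pow(Add(Rational(13, 6), A), -1), Add(7, Z)))
Add(-3209, Mul(-1, Function('F')(g, 27))) = Add(-3209, Mul(-1, Mul(6, Pow(Add(13, Mul(6, Rational(8, 13))), -1), Add(7, 27)))) = Add(-3209, Mul(-1, Mul(6, Pow(Add(13, Rational(48, 13)), -1), 34))) = Add(-3209, Mul(-1, Mul(6, Pow(Rational(217, 13), -1), 34))) = Add(-3209, Mul(-1, Mul(6, Rational(13, 217), 34))) = Add(-3209, Mul(-1, Rational(2652, 217))) = Add(-3209, Rational(-2652, 217)) = Rational(-699005, 217)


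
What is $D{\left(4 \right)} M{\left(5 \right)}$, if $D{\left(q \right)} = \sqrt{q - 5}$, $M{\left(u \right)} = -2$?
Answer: $- 2 i \approx - 2.0 i$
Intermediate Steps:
$D{\left(q \right)} = \sqrt{-5 + q}$
$D{\left(4 \right)} M{\left(5 \right)} = \sqrt{-5 + 4} \left(-2\right) = \sqrt{-1} \left(-2\right) = i \left(-2\right) = - 2 i$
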